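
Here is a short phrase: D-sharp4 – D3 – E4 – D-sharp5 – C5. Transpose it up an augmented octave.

An augmented octave up from D#4 gives D##5.
An augmented octave up from D3 gives D#4.
E4 up an augmented octave is E#5.
D#5: an octave up reaches D, and 13 semitones makes it D##6.
An augmented octave up from C5 gives C#6.

D##5 D#4 E#5 D##6 C#6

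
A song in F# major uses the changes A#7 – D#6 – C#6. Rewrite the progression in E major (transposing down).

G#7 C#6 B6

F# major down to E major is a major second; each chord root moves by that interval while the quality stays the same.
A#7: root A# down a major second → G#, giving G#7.
D#6: root D# down a major second → C#, giving C#6.
C#6: root C# down a major second → B, giving B6.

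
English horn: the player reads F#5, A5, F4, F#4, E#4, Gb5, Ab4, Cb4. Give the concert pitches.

B4 D5 Bb3 B3 A#3 Cb5 Db4 Fb3

The English horn sounds a perfect fifth below written, so transpose each written note down a perfect fifth.
F#5 -> B4
A5 -> D5
F4 -> Bb3
F#4 -> B3
E#4 -> A#3
Gb5 -> Cb5
Ab4 -> Db4
Cb4 -> Fb3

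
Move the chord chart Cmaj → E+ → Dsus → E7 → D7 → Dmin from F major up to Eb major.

Bbmaj D+ Csus D7 C7 Cmin

F major up to Eb major is a minor seventh; each chord root moves by that interval while the quality stays the same.
Cmaj: root C up a minor seventh → Bb, giving Bbmaj.
E+: root E up a minor seventh → D, giving D+.
Dsus: root D up a minor seventh → C, giving Csus.
E7: root E up a minor seventh → D, giving D7.
D7: root D up a minor seventh → C, giving C7.
Dmin: root D up a minor seventh → C, giving Cmin.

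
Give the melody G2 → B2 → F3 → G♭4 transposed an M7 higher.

F#3 A#3 E4 F5

G2 -> F#3
B2 -> A#3
F3 -> E4
Gb4 -> F5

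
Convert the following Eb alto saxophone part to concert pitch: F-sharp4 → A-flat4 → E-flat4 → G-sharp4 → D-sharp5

A3 Cb4 Gb3 B3 F#4

Written C4 on the Eb alto saxophone sounds as Eb3, a major sixth lower; apply that shift to every note.
F#4 -> A3
Ab4 -> Cb4
Eb4 -> Gb3
G#4 -> B3
D#5 -> F#4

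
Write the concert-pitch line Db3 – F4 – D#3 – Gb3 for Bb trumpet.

Eb3 G4 E#3 Ab3

Written C4 sounds as Bb3 on the Bb trumpet, so concert pitches are written a major second up.
Db3 becomes Eb3
F4 becomes G4
D#3 becomes E#3
Gb3 becomes Ab3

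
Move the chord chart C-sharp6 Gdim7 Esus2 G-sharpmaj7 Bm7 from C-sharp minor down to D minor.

D6 Abdim7 Fsus2 Amaj7 Cm7

C-sharp minor down to D minor is a major seventh; each chord root moves by that interval while the quality stays the same.
C-sharp6: root C-sharp down a major seventh → D, giving D6.
Gdim7: root G down a major seventh → Ab, giving Abdim7.
Esus2: root E down a major seventh → F, giving Fsus2.
G-sharpmaj7: root G-sharp down a major seventh → A, giving Amaj7.
Bm7: root B down a major seventh → C, giving Cm7.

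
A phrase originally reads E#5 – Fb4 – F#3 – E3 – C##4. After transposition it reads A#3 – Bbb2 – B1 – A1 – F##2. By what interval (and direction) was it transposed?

down a perfect twelfth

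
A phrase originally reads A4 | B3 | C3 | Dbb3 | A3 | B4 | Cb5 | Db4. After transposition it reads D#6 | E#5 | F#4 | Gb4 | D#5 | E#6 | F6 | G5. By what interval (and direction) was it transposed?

up an augmented eleventh

Take the first pair: A4 → D#6. A to D spans 11 letter names, so the interval is some kind of eleventh.
A4 to D#6 is 18 semitones, which makes it an augmented eleventh; the second version is higher, so the direction is up.
Checking another pair — Db4 → G5 — gives the same interval.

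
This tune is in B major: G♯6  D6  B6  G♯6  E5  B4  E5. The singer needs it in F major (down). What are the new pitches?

D6 Ab5 F6 D6 Bb4 F4 Bb4

From B down to F is an augmented fourth; apply that to each pitch.
G#6 becomes D6
D6 becomes Ab5
B6 becomes F6
G#6 becomes D6
E5 becomes Bb4
B4 becomes F4
E5 becomes Bb4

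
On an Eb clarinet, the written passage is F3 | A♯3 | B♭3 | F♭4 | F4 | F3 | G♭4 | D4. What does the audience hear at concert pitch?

The Eb clarinet sounds a minor third above written, so transpose each written note up a minor third.
F3 -> Ab3
A#3 -> C#4
Bb3 -> Db4
Fb4 -> Abb4
F4 -> Ab4
F3 -> Ab3
Gb4 -> Bbb4
D4 -> F4

Ab3 C#4 Db4 Abb4 Ab4 Ab3 Bbb4 F4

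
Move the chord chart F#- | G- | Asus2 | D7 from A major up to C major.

A- Bb- Csus2 F7

A major up to C major is a minor third; each chord root moves by that interval while the quality stays the same.
F#-: root F# up a minor third → A, giving A-.
G-: root G up a minor third → Bb, giving Bb-.
Asus2: root A up a minor third → C, giving Csus2.
D7: root D up a minor third → F, giving F7.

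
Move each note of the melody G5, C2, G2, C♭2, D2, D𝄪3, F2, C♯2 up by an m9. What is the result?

Ab6 Db3 Ab3 Dbb3 Eb3 E#4 Gb3 D3

A minor ninth up from G5 gives Ab6.
A minor ninth up from C2 gives Db3.
A minor ninth up from G2 gives Ab3.
A minor ninth up from Cb2 gives Dbb3.
D2 up a minor ninth is Eb3.
A minor ninth up from D##3 gives E#4.
F2: a ninth up reaches G, and 13 semitones makes it Gb3.
C#2 up a minor ninth is D3.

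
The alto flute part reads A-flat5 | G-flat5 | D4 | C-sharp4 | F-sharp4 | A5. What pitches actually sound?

Eb5 Db5 A3 G#3 C#4 E5

The alto flute sounds a perfect fourth below written, so transpose each written note down a perfect fourth.
Ab5 to Eb5
Gb5 to Db5
D4 to A3
C#4 to G#3
F#4 to C#4
A5 to E5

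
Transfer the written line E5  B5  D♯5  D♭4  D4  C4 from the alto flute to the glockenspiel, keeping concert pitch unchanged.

First find concert pitch: the alto flute sounds a perfect fourth below written, so E5 B5 D♯5 D♭4 D4 C4 sounds B4 F#5 A#4 Ab3 A3 G3.
Then write for glockenspiel: it sounds a perfect fifteenth above written, so the part must be a perfect fifteenth below concert.
B4 → B2
F#5 → F#3
A#4 → A#2
Ab3 → Ab1
A3 → A1
G3 → G1

B2 F#3 A#2 Ab1 A1 G1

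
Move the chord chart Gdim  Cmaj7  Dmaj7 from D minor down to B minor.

D minor down to B minor is a minor third; each chord root moves by that interval while the quality stays the same.
Gdim: root G down a minor third → E, giving Edim.
Cmaj7: root C down a minor third → A, giving Amaj7.
Dmaj7: root D down a minor third → B, giving Bmaj7.

Edim Amaj7 Bmaj7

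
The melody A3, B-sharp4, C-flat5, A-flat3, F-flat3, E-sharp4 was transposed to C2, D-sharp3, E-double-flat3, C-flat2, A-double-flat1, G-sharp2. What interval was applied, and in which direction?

down a major thirteenth

Take the first pair: A3 → C2. A to C spans 13 letter names, so the interval is some kind of thirteenth.
C2 to A3 is 21 semitones, which makes it a major thirteenth; the second version is lower, so the direction is down.
Checking another pair — E#4 → G#2 — gives the same interval.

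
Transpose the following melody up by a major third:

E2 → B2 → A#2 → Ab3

E2: a third up reaches G, and 4 semitones makes it G#2.
A major third up from B2 gives D#3.
A major third up from A#2 gives C##3.
Ab3: a third up reaches C, and 4 semitones makes it C4.

G#2 D#3 C##3 C4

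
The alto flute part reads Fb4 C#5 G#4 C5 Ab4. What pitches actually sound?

The alto flute sounds a perfect fourth below written, so transpose each written note down a perfect fourth.
Fb4 → Cb4
C#5 → G#4
G#4 → D#4
C5 → G4
Ab4 → Eb4

Cb4 G#4 D#4 G4 Eb4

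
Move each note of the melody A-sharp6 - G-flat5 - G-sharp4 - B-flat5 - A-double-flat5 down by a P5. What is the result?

D#6 Cb5 C#4 Eb5 Dbb5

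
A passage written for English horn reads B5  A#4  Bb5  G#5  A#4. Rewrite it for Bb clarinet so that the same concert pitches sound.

First find concert pitch: the English horn sounds a perfect fifth below written, so B5 A#4 Bb5 G#5 A#4 sounds E5 D#4 Eb5 C#5 D#4.
Then write for Bb clarinet: it sounds a major second below written, so the part must be a major second above concert.
E5 → F#5
D#4 → E#4
Eb5 → F5
C#5 → D#5
D#4 → E#4

F#5 E#4 F5 D#5 E#4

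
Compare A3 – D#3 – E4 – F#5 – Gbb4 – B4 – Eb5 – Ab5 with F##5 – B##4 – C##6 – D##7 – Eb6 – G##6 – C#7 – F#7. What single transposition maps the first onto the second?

Take the first pair: A3 → F##5. A to F spans 13 letter names, so the interval is some kind of thirteenth.
A3 to F##5 is 22 semitones, which makes it an augmented thirteenth; the second version is higher, so the direction is up.
Checking another pair — Ab5 → F#7 — gives the same interval.

up an augmented thirteenth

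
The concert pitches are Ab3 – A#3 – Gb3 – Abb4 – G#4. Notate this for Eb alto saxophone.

F4 F##4 Eb4 Fb5 E#5

The Eb alto saxophone sounds a major sixth below written, so the written part must be a major sixth above concert — transpose each note up.
Ab3 → F4
A#3 → F##4
Gb3 → Eb4
Abb4 → Fb5
G#4 → E#5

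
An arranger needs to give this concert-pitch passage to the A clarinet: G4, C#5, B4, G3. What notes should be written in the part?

Written C4 sounds as A3 on the A clarinet, so concert pitches are written a minor third up.
G4 becomes Bb4
C#5 becomes E5
B4 becomes D5
G3 becomes Bb3

Bb4 E5 D5 Bb3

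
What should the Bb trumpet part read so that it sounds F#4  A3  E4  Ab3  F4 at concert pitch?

The Bb trumpet sounds a major second below written, so the written part must be a major second above concert — transpose each note up.
F#4 to G#4
A3 to B3
E4 to F#4
Ab3 to Bb3
F4 to G4

G#4 B3 F#4 Bb3 G4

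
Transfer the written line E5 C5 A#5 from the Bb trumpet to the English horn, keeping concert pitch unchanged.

A5 F5 D#6

First find concert pitch: the Bb trumpet sounds a major second below written, so E5 C5 A#5 sounds D5 Bb4 G#5.
Then write for English horn: it sounds a perfect fifth below written, so the part must be a perfect fifth above concert.
D5 → A5
Bb4 → F5
G#5 → D#6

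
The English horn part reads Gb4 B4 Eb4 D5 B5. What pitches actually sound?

Cb4 E4 Ab3 G4 E5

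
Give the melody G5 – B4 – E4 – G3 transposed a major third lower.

Eb5 G4 C4 Eb3

G5 -> Eb5
B4 -> G4
E4 -> C4
G3 -> Eb3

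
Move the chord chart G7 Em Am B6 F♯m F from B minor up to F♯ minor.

D7 Bm Em F#6 C#m C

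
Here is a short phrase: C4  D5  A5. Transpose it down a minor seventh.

D3 E4 B4

C4: a seventh down reaches D, and 10 semitones makes it D3.
D5 down a minor seventh is E4.
A5: a seventh down reaches B, and 10 semitones makes it B4.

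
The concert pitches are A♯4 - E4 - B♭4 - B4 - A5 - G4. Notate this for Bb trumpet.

B#4 F#4 C5 C#5 B5 A4

Written C4 sounds as Bb3 on the Bb trumpet, so concert pitches are written a major second up.
A#4 becomes B#4
E4 becomes F#4
Bb4 becomes C5
B4 becomes C#5
A5 becomes B5
G4 becomes A4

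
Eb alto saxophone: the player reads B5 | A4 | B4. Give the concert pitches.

D5 C4 D4

The Eb alto saxophone sounds a major sixth below written, so transpose each written note down a major sixth.
B5 -> D5
A4 -> C4
B4 -> D4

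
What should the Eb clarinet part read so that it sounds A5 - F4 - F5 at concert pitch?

F#5 D4 D5

Written C4 sounds as Eb4 on the Eb clarinet, so concert pitches are written a minor third down.
A5 becomes F#5
F4 becomes D4
F5 becomes D5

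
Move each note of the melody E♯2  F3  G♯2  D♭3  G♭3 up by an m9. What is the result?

F#3 Gb4 A3 Ebb4 Abb4

A minor ninth up from E#2 gives F#3.
A minor ninth up from F3 gives Gb4.
G#2 up a minor ninth is A3.
Db3: a ninth up reaches E, and 13 semitones makes it Ebb4.
A minor ninth up from Gb3 gives Abb4.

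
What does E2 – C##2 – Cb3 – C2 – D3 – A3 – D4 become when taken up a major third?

E2: a third up reaches G, and 4 semitones makes it G#2.
C##2 up a major third is E##2.
A major third up from Cb3 gives Eb3.
C2 up a major third is E2.
A major third up from D3 gives F#3.
A major third up from A3 gives C#4.
A major third up from D4 gives F#4.

G#2 E##2 Eb3 E2 F#3 C#4 F#4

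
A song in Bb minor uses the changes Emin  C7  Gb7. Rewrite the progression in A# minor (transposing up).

D##min B#7 F#7

Bb minor up to A# minor is an augmented seventh; each chord root moves by that interval while the quality stays the same.
Emin: root E up an augmented seventh → D##, giving D##min.
C7: root C up an augmented seventh → B#, giving B#7.
Gb7: root Gb up an augmented seventh → F#, giving F#7.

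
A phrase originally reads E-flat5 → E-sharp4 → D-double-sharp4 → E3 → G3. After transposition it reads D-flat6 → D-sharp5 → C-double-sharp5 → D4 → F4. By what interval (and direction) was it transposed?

up a minor seventh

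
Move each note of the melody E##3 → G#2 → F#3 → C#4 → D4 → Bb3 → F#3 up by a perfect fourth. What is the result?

A##3 C#3 B3 F#4 G4 Eb4 B3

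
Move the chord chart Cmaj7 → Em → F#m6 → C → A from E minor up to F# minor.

E minor up to F# minor is a major second; each chord root moves by that interval while the quality stays the same.
Cmaj7: root C up a major second → D, giving Dmaj7.
Em: root E up a major second → F#, giving F#m.
F#m6: root F# up a major second → G#, giving G#m6.
C: root C up a major second → D, giving D.
A: root A up a major second → B, giving B.

Dmaj7 F#m G#m6 D B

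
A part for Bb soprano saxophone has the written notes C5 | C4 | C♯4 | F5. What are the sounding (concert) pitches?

Bb4 Bb3 B3 Eb5

Written C4 on the Bb soprano saxophone sounds as Bb3, a major second lower; apply that shift to every note.
C5 becomes Bb4
C4 becomes Bb3
C#4 becomes B3
F5 becomes Eb5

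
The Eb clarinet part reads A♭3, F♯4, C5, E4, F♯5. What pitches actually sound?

Cb4 A4 Eb5 G4 A5

The Eb clarinet sounds a minor third above written, so transpose each written note up a minor third.
Ab3 -> Cb4
F#4 -> A4
C5 -> Eb5
E4 -> G4
F#5 -> A5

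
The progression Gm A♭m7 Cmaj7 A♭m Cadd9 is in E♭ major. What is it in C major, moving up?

Em Fm7 Amaj7 Fm Aadd9

E♭ major up to C major is a major sixth; each chord root moves by that interval while the quality stays the same.
Gm: root G up a major sixth → E, giving Em.
A♭m7: root A♭ up a major sixth → F, giving Fm7.
Cmaj7: root C up a major sixth → A, giving Amaj7.
A♭m: root A♭ up a major sixth → F, giving Fm.
Cadd9: root C up a major sixth → A, giving Aadd9.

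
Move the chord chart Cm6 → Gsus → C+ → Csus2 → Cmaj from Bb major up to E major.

F#m6 C#sus F#+ F#sus2 F#maj

Bb major up to E major is an augmented fourth; each chord root moves by that interval while the quality stays the same.
Cm6: root C up an augmented fourth → F#, giving F#m6.
Gsus: root G up an augmented fourth → C#, giving C#sus.
C+: root C up an augmented fourth → F#, giving F#+.
Csus2: root C up an augmented fourth → F#, giving F#sus2.
Cmaj: root C up an augmented fourth → F#, giving F#maj.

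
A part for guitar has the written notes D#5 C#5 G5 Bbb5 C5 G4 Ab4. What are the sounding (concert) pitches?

Written C4 on the guitar sounds as C3, a perfect octave lower; apply that shift to every note.
D#5 becomes D#4
C#5 becomes C#4
G5 becomes G4
Bbb5 becomes Bbb4
C5 becomes C4
G4 becomes G3
Ab4 becomes Ab3

D#4 C#4 G4 Bbb4 C4 G3 Ab3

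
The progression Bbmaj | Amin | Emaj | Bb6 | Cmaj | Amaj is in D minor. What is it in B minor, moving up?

D minor up to B minor is a major sixth; each chord root moves by that interval while the quality stays the same.
Bbmaj: root Bb up a major sixth → G, giving Gmaj.
Amin: root A up a major sixth → F#, giving F#min.
Emaj: root E up a major sixth → C#, giving C#maj.
Bb6: root Bb up a major sixth → G, giving G6.
Cmaj: root C up a major sixth → A, giving Amaj.
Amaj: root A up a major sixth → F#, giving F#maj.

Gmaj F#min C#maj G6 Amaj F#maj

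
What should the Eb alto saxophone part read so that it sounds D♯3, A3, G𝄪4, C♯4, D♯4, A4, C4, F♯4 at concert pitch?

B#3 F#4 E##5 A#4 B#4 F#5 A4 D#5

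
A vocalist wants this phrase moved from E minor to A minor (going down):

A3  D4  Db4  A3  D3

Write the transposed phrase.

E minor to A minor down is a perfect fifth, so every note moves down by that interval.
A3 becomes D3
D4 becomes G3
Db4 becomes Gb3
A3 becomes D3
D3 becomes G2

D3 G3 Gb3 D3 G2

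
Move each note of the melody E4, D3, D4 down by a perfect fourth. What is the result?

E4 becomes B3
D3 becomes A2
D4 becomes A3

B3 A2 A3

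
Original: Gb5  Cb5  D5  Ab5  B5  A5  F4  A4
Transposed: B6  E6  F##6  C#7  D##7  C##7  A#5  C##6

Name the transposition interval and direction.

up an augmented tenth

Take the first pair: Gb5 → B6. G to B spans 10 letter names, so the interval is some kind of tenth.
Gb5 to B6 is 17 semitones, which makes it an augmented tenth; the second version is higher, so the direction is up.
Checking another pair — A4 → C##6 — gives the same interval.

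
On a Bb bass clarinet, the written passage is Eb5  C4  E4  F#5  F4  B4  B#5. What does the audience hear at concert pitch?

The Bb bass clarinet sounds a major ninth below written, so transpose each written note down a major ninth.
Eb5 → Db4
C4 → Bb2
E4 → D3
F#5 → E4
F4 → Eb3
B4 → A3
B#5 → A#4

Db4 Bb2 D3 E4 Eb3 A3 A#4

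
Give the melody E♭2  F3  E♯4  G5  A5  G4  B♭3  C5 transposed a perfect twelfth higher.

Eb2 gives Bb3
F3 gives C5
E#4 gives B#5
G5 gives D7
A5 gives E7
G4 gives D6
Bb3 gives F5
C5 gives G6

Bb3 C5 B#5 D7 E7 D6 F5 G6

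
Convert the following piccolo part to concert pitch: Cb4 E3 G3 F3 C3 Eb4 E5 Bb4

Cb5 E4 G4 F4 C4 Eb5 E6 Bb5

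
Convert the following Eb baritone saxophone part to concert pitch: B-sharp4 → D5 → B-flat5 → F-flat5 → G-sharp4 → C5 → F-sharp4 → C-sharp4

Written C4 on the Eb baritone saxophone sounds as Eb2, a major thirteenth lower; apply that shift to every note.
B#4 becomes D#3
D5 becomes F3
Bb5 becomes Db4
Fb5 becomes Abb3
G#4 becomes B2
C5 becomes Eb3
F#4 becomes A2
C#4 becomes E2

D#3 F3 Db4 Abb3 B2 Eb3 A2 E2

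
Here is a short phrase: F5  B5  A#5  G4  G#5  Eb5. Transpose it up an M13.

D7 G#7 F##7 E6 E#7 C7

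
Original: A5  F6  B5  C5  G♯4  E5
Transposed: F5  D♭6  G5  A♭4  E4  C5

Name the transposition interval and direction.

down a major third

Take the first pair: A5 → F5. A to F spans 3 letter names, so the interval is some kind of third.
F5 to A5 is 4 semitones, which makes it a major third; the second version is lower, so the direction is down.
Checking another pair — E5 → C5 — gives the same interval.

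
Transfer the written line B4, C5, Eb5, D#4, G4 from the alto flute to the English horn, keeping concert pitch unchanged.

C#5 D5 F5 E#4 A4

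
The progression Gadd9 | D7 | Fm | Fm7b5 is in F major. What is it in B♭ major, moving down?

F major down to B♭ major is a perfect fifth; each chord root moves by that interval while the quality stays the same.
Gadd9: root G down a perfect fifth → C, giving Cadd9.
D7: root D down a perfect fifth → G, giving G7.
Fm: root F down a perfect fifth → Bb, giving Bbm.
Fm7b5: root F down a perfect fifth → Bb, giving Bbm7b5.

Cadd9 G7 Bbm Bbm7b5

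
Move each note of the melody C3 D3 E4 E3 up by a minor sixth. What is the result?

Ab3 Bb3 C5 C4

C3 to Ab3
D3 to Bb3
E4 to C5
E3 to C4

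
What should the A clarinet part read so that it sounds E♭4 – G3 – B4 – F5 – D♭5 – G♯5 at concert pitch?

Gb4 Bb3 D5 Ab5 Fb5 B5

Written C4 sounds as A3 on the A clarinet, so concert pitches are written a minor third up.
Eb4 to Gb4
G3 to Bb3
B4 to D5
F5 to Ab5
Db5 to Fb5
G#5 to B5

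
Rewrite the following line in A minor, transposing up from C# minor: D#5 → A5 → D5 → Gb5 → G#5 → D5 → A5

From C# up to A is a minor sixth; apply that to each pitch.
D#5 becomes B5
A5 becomes F6
D5 becomes Bb5
Gb5 becomes Ebb6
G#5 becomes E6
D5 becomes Bb5
A5 becomes F6

B5 F6 Bb5 Ebb6 E6 Bb5 F6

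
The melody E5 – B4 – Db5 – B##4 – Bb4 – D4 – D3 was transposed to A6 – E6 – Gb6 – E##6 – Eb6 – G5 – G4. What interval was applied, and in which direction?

up a perfect eleventh

From E5 to A6 is 11 letter names — an eleventh of some quality.
E5 to A6 is 17 semitones, which makes it a perfect eleventh; the second version is higher, so the direction is up.
Checking another pair — D3 → G4 — gives the same interval.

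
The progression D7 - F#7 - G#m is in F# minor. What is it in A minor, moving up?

F7 A7 Bm

F# minor up to A minor is a minor third; each chord root moves by that interval while the quality stays the same.
D7: root D up a minor third → F, giving F7.
F#7: root F# up a minor third → A, giving A7.
G#m: root G# up a minor third → B, giving Bm.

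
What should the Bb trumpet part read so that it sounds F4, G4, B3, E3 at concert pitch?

The Bb trumpet sounds a major second below written, so the written part must be a major second above concert — transpose each note up.
F4 gives G4
G4 gives A4
B3 gives C#4
E3 gives F#3

G4 A4 C#4 F#3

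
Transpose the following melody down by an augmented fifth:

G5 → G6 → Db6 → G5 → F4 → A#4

Cb5 Cb6 Gbb5 Cb5 Bbb3 D4

G5 -> Cb5
G6 -> Cb6
Db6 -> Gbb5
G5 -> Cb5
F4 -> Bbb3
A#4 -> D4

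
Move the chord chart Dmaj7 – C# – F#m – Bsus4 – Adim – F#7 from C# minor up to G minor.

C# minor up to G minor is a diminished fifth; each chord root moves by that interval while the quality stays the same.
Dmaj7: root D up a diminished fifth → Ab, giving Abmaj7.
C#: root C# up a diminished fifth → G, giving G.
F#m: root F# up a diminished fifth → C, giving Cm.
Bsus4: root B up a diminished fifth → F, giving Fsus4.
Adim: root A up a diminished fifth → Eb, giving Ebdim.
F#7: root F# up a diminished fifth → C, giving C7.

Abmaj7 G Cm Fsus4 Ebdim C7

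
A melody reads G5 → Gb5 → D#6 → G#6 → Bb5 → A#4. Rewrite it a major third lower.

G5 becomes Eb5
Gb5 becomes Ebb5
D#6 becomes B5
G#6 becomes E6
Bb5 becomes Gb5
A#4 becomes F#4

Eb5 Ebb5 B5 E6 Gb5 F#4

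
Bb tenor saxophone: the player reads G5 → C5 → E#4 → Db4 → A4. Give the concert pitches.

Written C4 on the Bb tenor saxophone sounds as Bb2, a major ninth lower; apply that shift to every note.
G5 gives F4
C5 gives Bb3
E#4 gives D#3
Db4 gives Cb3
A4 gives G3

F4 Bb3 D#3 Cb3 G3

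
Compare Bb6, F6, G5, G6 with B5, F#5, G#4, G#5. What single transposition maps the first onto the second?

down a diminished octave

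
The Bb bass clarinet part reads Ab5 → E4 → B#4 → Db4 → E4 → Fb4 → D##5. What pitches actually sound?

Written C4 on the Bb bass clarinet sounds as Bb2, a major ninth lower; apply that shift to every note.
Ab5 -> Gb4
E4 -> D3
B#4 -> A#3
Db4 -> Cb3
E4 -> D3
Fb4 -> Ebb3
D##5 -> C##4

Gb4 D3 A#3 Cb3 D3 Ebb3 C##4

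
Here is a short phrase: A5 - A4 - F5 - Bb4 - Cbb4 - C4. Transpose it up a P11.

D7 D6 Bb6 Eb6 Fbb5 F5

A5 becomes D7
A4 becomes D6
F5 becomes Bb6
Bb4 becomes Eb6
Cbb4 becomes Fbb5
C4 becomes F5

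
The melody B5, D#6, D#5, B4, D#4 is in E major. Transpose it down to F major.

From E down to F is a major seventh; apply that to each pitch.
B5 becomes C5
D#6 becomes E5
D#5 becomes E4
B4 becomes C4
D#4 becomes E3

C5 E5 E4 C4 E3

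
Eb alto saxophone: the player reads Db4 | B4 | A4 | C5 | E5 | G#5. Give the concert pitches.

Fb3 D4 C4 Eb4 G4 B4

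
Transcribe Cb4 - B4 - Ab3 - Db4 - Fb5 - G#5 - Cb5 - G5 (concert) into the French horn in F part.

The French horn in F sounds a perfect fifth below written, so the written part must be a perfect fifth above concert — transpose each note up.
Cb4 becomes Gb4
B4 becomes F#5
Ab3 becomes Eb4
Db4 becomes Ab4
Fb5 becomes Cb6
G#5 becomes D#6
Cb5 becomes Gb5
G5 becomes D6

Gb4 F#5 Eb4 Ab4 Cb6 D#6 Gb5 D6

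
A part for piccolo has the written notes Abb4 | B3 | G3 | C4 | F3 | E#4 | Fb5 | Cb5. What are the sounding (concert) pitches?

Abb5 B4 G4 C5 F4 E#5 Fb6 Cb6

The piccolo sounds a perfect octave above written, so transpose each written note up a perfect octave.
Abb4 gives Abb5
B3 gives B4
G3 gives G4
C4 gives C5
F3 gives F4
E#4 gives E#5
Fb5 gives Fb6
Cb5 gives Cb6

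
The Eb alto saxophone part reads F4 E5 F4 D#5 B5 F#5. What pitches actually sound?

Ab3 G4 Ab3 F#4 D5 A4

The Eb alto saxophone sounds a major sixth below written, so transpose each written note down a major sixth.
F4 to Ab3
E5 to G4
F4 to Ab3
D#5 to F#4
B5 to D5
F#5 to A4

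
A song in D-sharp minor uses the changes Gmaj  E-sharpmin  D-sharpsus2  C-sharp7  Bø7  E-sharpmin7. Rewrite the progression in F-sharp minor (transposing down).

D-sharp minor down to F-sharp minor is a major sixth; each chord root moves by that interval while the quality stays the same.
Gmaj: root G down a major sixth → Bb, giving Bbmaj.
E-sharpmin: root E-sharp down a major sixth → G#, giving G#min.
D-sharpsus2: root D-sharp down a major sixth → F#, giving F#sus2.
C-sharp7: root C-sharp down a major sixth → E, giving E7.
Bø7: root B down a major sixth → D, giving Dø7.
E-sharpmin7: root E-sharp down a major sixth → G#, giving G#min7.

Bbmaj G#min F#sus2 E7 Dø7 G#min7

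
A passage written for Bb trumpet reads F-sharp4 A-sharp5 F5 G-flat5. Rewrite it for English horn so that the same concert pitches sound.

First find concert pitch: the Bb trumpet sounds a major second below written, so F-sharp4 A-sharp5 F5 G-flat5 sounds E4 G#5 Eb5 Fb5.
Then write for English horn: it sounds a perfect fifth below written, so the part must be a perfect fifth above concert.
E4 → B4
G#5 → D#6
Eb5 → Bb5
Fb5 → Cb6

B4 D#6 Bb5 Cb6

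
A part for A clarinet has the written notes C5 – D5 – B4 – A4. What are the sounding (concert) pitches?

Written C4 on the A clarinet sounds as A3, a minor third lower; apply that shift to every note.
C5 -> A4
D5 -> B4
B4 -> G#4
A4 -> F#4

A4 B4 G#4 F#4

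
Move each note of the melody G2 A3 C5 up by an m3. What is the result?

Bb2 C4 Eb5

G2: a third up reaches B, and 3 semitones makes it Bb2.
A minor third up from A3 gives C4.
C5: a third up reaches E, and 3 semitones makes it Eb5.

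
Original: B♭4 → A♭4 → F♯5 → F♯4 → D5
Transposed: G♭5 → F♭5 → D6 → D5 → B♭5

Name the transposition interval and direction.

Take the first pair: Bb4 → Gb5. B to G spans 6 letter names, so the interval is some kind of sixth.
Bb4 to Gb5 is 8 semitones, which makes it a minor sixth; the second version is higher, so the direction is up.
Checking another pair — D5 → Bb5 — gives the same interval.

up a minor sixth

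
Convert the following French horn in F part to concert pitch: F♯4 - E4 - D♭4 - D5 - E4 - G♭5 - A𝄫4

B3 A3 Gb3 G4 A3 Cb5 Dbb4

The French horn in F sounds a perfect fifth below written, so transpose each written note down a perfect fifth.
F#4 → B3
E4 → A3
Db4 → Gb3
D5 → G4
E4 → A3
Gb5 → Cb5
Abb4 → Dbb4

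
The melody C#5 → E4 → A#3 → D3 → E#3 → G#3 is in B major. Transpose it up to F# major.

G#5 B4 E#4 A3 B#3 D#4

From B up to F# is a perfect fifth; apply that to each pitch.
C#5 becomes G#5
E4 becomes B4
A#3 becomes E#4
D3 becomes A3
E#3 becomes B#3
G#3 becomes D#4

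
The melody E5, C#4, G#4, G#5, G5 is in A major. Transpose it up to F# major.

From A up to F# is a major sixth; apply that to each pitch.
E5 → C#6
C#4 → A#4
G#4 → E#5
G#5 → E#6
G5 → E6

C#6 A#4 E#5 E#6 E6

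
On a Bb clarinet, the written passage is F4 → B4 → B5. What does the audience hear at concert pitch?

Eb4 A4 A5

The Bb clarinet sounds a major second below written, so transpose each written note down a major second.
F4 gives Eb4
B4 gives A4
B5 gives A5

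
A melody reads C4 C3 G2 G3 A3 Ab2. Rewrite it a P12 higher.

G5 G4 D4 D5 E5 Eb4

C4 becomes G5
C3 becomes G4
G2 becomes D4
G3 becomes D5
A3 becomes E5
Ab2 becomes Eb4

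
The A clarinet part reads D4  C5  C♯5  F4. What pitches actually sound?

B3 A4 A#4 D4

Written C4 on the A clarinet sounds as A3, a minor third lower; apply that shift to every note.
D4 → B3
C5 → A4
C#5 → A#4
F4 → D4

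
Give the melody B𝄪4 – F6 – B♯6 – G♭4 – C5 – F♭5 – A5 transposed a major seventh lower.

C##4 Gb5 C#6 Abb3 Db4 Gbb4 Bb4

B##4 gives C##4
F6 gives Gb5
B#6 gives C#6
Gb4 gives Abb3
C5 gives Db4
Fb5 gives Gbb4
A5 gives Bb4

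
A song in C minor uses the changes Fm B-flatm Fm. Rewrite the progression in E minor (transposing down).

C minor down to E minor is a minor sixth; each chord root moves by that interval while the quality stays the same.
Fm: root F down a minor sixth → A, giving Am.
B-flatm: root B-flat down a minor sixth → D, giving Dm.
Fm: root F down a minor sixth → A, giving Am.

Am Dm Am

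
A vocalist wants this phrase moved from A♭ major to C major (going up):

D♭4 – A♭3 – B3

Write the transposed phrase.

F4 C4 D#4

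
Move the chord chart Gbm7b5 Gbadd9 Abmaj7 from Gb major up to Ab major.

Abm7b5 Abadd9 Bbmaj7

Gb major up to Ab major is a major second; each chord root moves by that interval while the quality stays the same.
Gbm7b5: root Gb up a major second → Ab, giving Abm7b5.
Gbadd9: root Gb up a major second → Ab, giving Abadd9.
Abmaj7: root Ab up a major second → Bb, giving Bbmaj7.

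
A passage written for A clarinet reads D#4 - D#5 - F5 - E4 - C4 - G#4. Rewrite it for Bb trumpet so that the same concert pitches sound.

C##4 C##5 E5 D#4 B3 F##4

First find concert pitch: the A clarinet sounds a minor third below written, so D#4 D#5 F5 E4 C4 G#4 sounds B#3 B#4 D5 C#4 A3 E#4.
Then write for Bb trumpet: it sounds a major second below written, so the part must be a major second above concert.
B#3 → C##4
B#4 → C##5
D5 → E5
C#4 → D#4
A3 → B3
E#4 → F##4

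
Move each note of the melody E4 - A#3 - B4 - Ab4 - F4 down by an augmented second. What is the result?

Db4 G3 Ab4 Gbb4 Ebb4

E4 down an augmented second is Db4.
A#3: a second down reaches G, and 3 semitones makes it G3.
B4 down an augmented second is Ab4.
An augmented second down from Ab4 gives Gbb4.
An augmented second down from F4 gives Ebb4.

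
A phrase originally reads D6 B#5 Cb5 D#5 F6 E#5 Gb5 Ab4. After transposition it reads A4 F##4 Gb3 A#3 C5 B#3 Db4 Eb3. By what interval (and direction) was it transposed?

down a perfect eleventh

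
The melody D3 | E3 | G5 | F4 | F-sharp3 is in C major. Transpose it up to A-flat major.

Bb3 C4 Eb6 Db5 D4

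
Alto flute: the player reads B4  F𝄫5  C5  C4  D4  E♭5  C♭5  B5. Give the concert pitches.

F#4 Cbb5 G4 G3 A3 Bb4 Gb4 F#5

Written C4 on the alto flute sounds as G3, a perfect fourth lower; apply that shift to every note.
B4 gives F#4
Fbb5 gives Cbb5
C5 gives G4
C4 gives G3
D4 gives A3
Eb5 gives Bb4
Cb5 gives Gb4
B5 gives F#5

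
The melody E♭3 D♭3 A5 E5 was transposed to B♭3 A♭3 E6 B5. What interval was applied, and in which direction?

From Eb3 to Bb3 is 5 letter names — a fifth of some quality.
Eb3 to Bb3 is 7 semitones, which makes it a perfect fifth; the second version is higher, so the direction is up.
Checking another pair — E5 → B5 — gives the same interval.

up a perfect fifth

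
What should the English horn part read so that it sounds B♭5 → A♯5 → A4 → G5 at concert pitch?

F6 E#6 E5 D6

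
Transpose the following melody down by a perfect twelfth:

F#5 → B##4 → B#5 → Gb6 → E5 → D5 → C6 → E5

B3 E##3 E#4 Cb5 A3 G3 F4 A3

F#5 becomes B3
B##4 becomes E##3
B#5 becomes E#4
Gb6 becomes Cb5
E5 becomes A3
D5 becomes G3
C6 becomes F4
E5 becomes A3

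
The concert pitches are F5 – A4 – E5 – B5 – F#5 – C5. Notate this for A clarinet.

Ab5 C5 G5 D6 A5 Eb5

The A clarinet sounds a minor third below written, so the written part must be a minor third above concert — transpose each note up.
F5 to Ab5
A4 to C5
E5 to G5
B5 to D6
F#5 to A5
C5 to Eb5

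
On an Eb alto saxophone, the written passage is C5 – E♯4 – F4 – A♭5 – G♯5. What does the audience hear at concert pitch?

Written C4 on the Eb alto saxophone sounds as Eb3, a major sixth lower; apply that shift to every note.
C5 -> Eb4
E#4 -> G#3
F4 -> Ab3
Ab5 -> Cb5
G#5 -> B4

Eb4 G#3 Ab3 Cb5 B4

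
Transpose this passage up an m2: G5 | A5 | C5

Ab5 Bb5 Db5

G5 -> Ab5
A5 -> Bb5
C5 -> Db5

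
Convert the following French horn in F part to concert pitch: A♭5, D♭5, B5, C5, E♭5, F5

Written C4 on the French horn in F sounds as F3, a perfect fifth lower; apply that shift to every note.
Ab5 gives Db5
Db5 gives Gb4
B5 gives E5
C5 gives F4
Eb5 gives Ab4
F5 gives Bb4

Db5 Gb4 E5 F4 Ab4 Bb4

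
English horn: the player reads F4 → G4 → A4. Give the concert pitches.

Bb3 C4 D4

Written C4 on the English horn sounds as F3, a perfect fifth lower; apply that shift to every note.
F4 to Bb3
G4 to C4
A4 to D4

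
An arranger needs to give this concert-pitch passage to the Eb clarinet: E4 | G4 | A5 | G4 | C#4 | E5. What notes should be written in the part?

The Eb clarinet sounds a minor third above written, so the written part must be a minor third below concert — transpose each note down.
E4 to C#4
G4 to E4
A5 to F#5
G4 to E4
C#4 to A#3
E5 to C#5

C#4 E4 F#5 E4 A#3 C#5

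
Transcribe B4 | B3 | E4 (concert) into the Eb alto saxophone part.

G#5 G#4 C#5

The Eb alto saxophone sounds a major sixth below written, so the written part must be a major sixth above concert — transpose each note up.
B4 → G#5
B3 → G#4
E4 → C#5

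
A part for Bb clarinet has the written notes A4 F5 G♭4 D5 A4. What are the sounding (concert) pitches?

Written C4 on the Bb clarinet sounds as Bb3, a major second lower; apply that shift to every note.
A4 to G4
F5 to Eb5
Gb4 to Fb4
D5 to C5
A4 to G4

G4 Eb5 Fb4 C5 G4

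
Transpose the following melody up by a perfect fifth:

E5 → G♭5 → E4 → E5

B5 Db6 B4 B5

E5 -> B5
Gb5 -> Db6
E4 -> B4
E5 -> B5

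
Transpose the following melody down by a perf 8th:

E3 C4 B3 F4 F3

E2 C3 B2 F3 F2

A perfect octave down from E3 gives E2.
A perfect octave down from C4 gives C3.
B3 down a perfect octave is B2.
A perfect octave down from F4 gives F3.
F3 down a perfect octave is F2.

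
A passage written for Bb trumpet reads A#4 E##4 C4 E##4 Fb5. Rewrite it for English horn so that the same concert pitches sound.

D#5 A##4 F4 A##4 Bbb5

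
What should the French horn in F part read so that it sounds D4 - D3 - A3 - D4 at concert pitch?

A4 A3 E4 A4

Written C4 sounds as F3 on the French horn in F, so concert pitches are written a perfect fifth up.
D4 becomes A4
D3 becomes A3
A3 becomes E4
D4 becomes A4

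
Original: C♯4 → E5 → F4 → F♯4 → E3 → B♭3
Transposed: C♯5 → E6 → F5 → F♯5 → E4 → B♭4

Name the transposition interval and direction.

up a perfect octave

From C#4 to C#5 is 8 letter names — an octave of some quality.
C#4 to C#5 is 12 semitones, which makes it a perfect octave; the second version is higher, so the direction is up.
Checking another pair — Bb3 → Bb4 — gives the same interval.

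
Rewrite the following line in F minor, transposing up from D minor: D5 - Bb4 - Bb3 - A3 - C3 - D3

From D up to F is a minor third; apply that to each pitch.
D5 becomes F5
Bb4 becomes Db5
Bb3 becomes Db4
A3 becomes C4
C3 becomes Eb3
D3 becomes F3

F5 Db5 Db4 C4 Eb3 F3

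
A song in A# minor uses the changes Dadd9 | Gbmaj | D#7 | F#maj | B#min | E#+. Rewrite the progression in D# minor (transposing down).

A# minor down to D# minor is a perfect fifth; each chord root moves by that interval while the quality stays the same.
Dadd9: root D down a perfect fifth → G, giving Gadd9.
Gbmaj: root Gb down a perfect fifth → Cb, giving Cbmaj.
D#7: root D# down a perfect fifth → G#, giving G#7.
F#maj: root F# down a perfect fifth → B, giving Bmaj.
B#min: root B# down a perfect fifth → E#, giving E#min.
E#+: root E# down a perfect fifth → A#, giving A#+.

Gadd9 Cbmaj G#7 Bmaj E#min A#+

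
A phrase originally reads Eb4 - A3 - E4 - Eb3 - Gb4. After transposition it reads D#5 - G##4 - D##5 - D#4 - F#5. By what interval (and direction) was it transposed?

up an augmented seventh

Take the first pair: Eb4 → D#5. E to D spans 7 letter names, so the interval is some kind of seventh.
Eb4 to D#5 is 12 semitones, which makes it an augmented seventh; the second version is higher, so the direction is up.
Checking another pair — Gb4 → F#5 — gives the same interval.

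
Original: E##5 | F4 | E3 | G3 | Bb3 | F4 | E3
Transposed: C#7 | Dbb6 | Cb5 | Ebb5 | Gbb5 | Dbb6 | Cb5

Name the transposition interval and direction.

up a diminished thirteenth

Take the first pair: E##5 → C#7. E to C spans 13 letter names, so the interval is some kind of thirteenth.
E##5 to C#7 is 19 semitones, which makes it a diminished thirteenth; the second version is higher, so the direction is up.
Checking another pair — E3 → Cb5 — gives the same interval.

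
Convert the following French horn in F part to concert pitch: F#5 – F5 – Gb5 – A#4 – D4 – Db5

B4 Bb4 Cb5 D#4 G3 Gb4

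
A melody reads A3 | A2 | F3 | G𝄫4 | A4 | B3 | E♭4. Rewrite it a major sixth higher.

F#4 F#3 D4 Ebb5 F#5 G#4 C5

A3 becomes F#4
A2 becomes F#3
F3 becomes D4
Gbb4 becomes Ebb5
A4 becomes F#5
B3 becomes G#4
Eb4 becomes C5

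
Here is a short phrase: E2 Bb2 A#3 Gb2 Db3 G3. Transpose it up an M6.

E2 up a major sixth is C#3.
Bb2 up a major sixth is G3.
A#3 up a major sixth is F##4.
Gb2 up a major sixth is Eb3.
Db3: a sixth up reaches B, and 9 semitones makes it Bb3.
G3: a sixth up reaches E, and 9 semitones makes it E4.

C#3 G3 F##4 Eb3 Bb3 E4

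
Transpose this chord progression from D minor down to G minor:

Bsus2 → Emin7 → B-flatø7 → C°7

Esus2 Amin7 Ebø7 F°7

D minor down to G minor is a perfect fifth; each chord root moves by that interval while the quality stays the same.
Bsus2: root B down a perfect fifth → E, giving Esus2.
Emin7: root E down a perfect fifth → A, giving Amin7.
B-flatø7: root B-flat down a perfect fifth → Eb, giving Ebø7.
C°7: root C down a perfect fifth → F, giving F°7.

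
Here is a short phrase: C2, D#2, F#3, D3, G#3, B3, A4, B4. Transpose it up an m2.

Db2 E2 G3 Eb3 A3 C4 Bb4 C5

C2: a second up reaches D, and 1 semitone makes it Db2.
D#2 up a minor second is E2.
F#3 up a minor second is G3.
D3 up a minor second is Eb3.
A minor second up from G#3 gives A3.
A minor second up from B3 gives C4.
A4: a second up reaches B, and 1 semitone makes it Bb4.
B4 up a minor second is C5.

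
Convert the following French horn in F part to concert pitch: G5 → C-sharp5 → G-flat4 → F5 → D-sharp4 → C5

Written C4 on the French horn in F sounds as F3, a perfect fifth lower; apply that shift to every note.
G5 -> C5
C#5 -> F#4
Gb4 -> Cb4
F5 -> Bb4
D#4 -> G#3
C5 -> F4

C5 F#4 Cb4 Bb4 G#3 F4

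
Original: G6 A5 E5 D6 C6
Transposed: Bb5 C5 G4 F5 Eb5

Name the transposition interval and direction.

down a major sixth

From G6 to Bb5 is 6 letter names — a sixth of some quality.
Bb5 to G6 is 9 semitones, which makes it a major sixth; the second version is lower, so the direction is down.
Checking another pair — C6 → Eb5 — gives the same interval.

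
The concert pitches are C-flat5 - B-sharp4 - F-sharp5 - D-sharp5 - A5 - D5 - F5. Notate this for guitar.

Cb6 B#5 F#6 D#6 A6 D6 F6

Written C4 sounds as C3 on the guitar, so concert pitches are written a perfect octave up.
Cb5 gives Cb6
B#4 gives B#5
F#5 gives F#6
D#5 gives D#6
A5 gives A6
D5 gives D6
F5 gives F6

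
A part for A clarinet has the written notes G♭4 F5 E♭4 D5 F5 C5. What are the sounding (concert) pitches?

Eb4 D5 C4 B4 D5 A4

Written C4 on the A clarinet sounds as A3, a minor third lower; apply that shift to every note.
Gb4 gives Eb4
F5 gives D5
Eb4 gives C4
D5 gives B4
F5 gives D5
C5 gives A4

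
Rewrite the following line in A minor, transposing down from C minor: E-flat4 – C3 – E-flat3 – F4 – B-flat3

From C down to A is a minor third; apply that to each pitch.
Eb4 gives C4
C3 gives A2
Eb3 gives C3
F4 gives D4
Bb3 gives G3

C4 A2 C3 D4 G3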